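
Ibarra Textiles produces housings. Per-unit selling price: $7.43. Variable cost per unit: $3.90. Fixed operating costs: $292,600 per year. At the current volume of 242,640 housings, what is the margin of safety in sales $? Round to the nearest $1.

$1,186,946

Contribution margin per unit = $7.43 − $3.90 = $3.53. Break-even units = $292,600 ÷ $3.53 = 82,889.52; break-even revenue = 82,889.52 × $7.43 = $615,869.12.
Actual sales revenue = 242,640 × $7.43 = $1,802,815.20.
Margin of safety = $1,802,815.20 − $615,869.12 = $1,186,946.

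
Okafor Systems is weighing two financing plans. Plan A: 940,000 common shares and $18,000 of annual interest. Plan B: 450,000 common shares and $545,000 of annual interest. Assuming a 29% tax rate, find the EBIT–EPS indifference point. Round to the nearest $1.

$1,028,980

Set EPS_A = EPS_B: (EBIT − $18,000)(1 − 0.29) ÷ 940,000 = (EBIT − $545,000)(1 − 0.29) ÷ 450,000.
The (1 − t) factor cancels: (EBIT − 18,000) × 450,000 = (EBIT − 545,000) × 940,000.
EBIT × (940,000 − 450,000) = 545,000 × 940,000 − 18,000 × 450,000 = 504,200,000,000, so EBIT = 504,200,000,000 ÷ 490,000 = 1,028,979.59.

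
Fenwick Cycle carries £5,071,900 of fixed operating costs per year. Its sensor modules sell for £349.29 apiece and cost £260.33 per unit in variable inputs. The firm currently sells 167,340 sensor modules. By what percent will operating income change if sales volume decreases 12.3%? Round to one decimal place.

Contribution at this volume is 167,340 × £88.96 = £14,886,566.40.
Subtracting fixed costs: EBIT = £14,886,566.40 − £5,071,900 = £9,814,666.40.
DOL = contribution ÷ EBIT = £14,886,566.40 ÷ £9,814,666.40 = 1.5168.
%ΔEBIT = DOL × %ΔSales = 1.5168 × -12.3% = -18.7%.

-18.7%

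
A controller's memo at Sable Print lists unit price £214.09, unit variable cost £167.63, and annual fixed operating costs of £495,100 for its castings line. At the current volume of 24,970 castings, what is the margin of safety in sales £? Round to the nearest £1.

Contribution margin per unit = £214.09 − £167.63 = £46.46. Break-even units = £495,100 ÷ £46.46 = 10,656.48; break-even revenue = 10,656.48 × £214.09 = £2,281,445.52.
Current sales = 24,970 × £214.09 = £5,345,827.30.
Margin of safety = £5,345,827.30 − £2,281,445.52 = £3,064,382.

£3,064,382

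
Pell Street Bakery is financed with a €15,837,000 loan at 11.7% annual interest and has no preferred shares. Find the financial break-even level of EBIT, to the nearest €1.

Annual interest = 11.7% × €15,837,000 = €1,852,929.00.
Without preferred stock the financial break-even is simply EBIT = interest = €1,852,929.00.

€1,852,929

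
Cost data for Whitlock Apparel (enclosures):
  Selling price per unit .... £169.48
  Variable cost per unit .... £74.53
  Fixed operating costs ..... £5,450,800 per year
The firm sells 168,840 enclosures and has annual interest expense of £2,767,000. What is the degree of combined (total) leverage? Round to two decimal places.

2.05

At 168,840 units, contribution = 168,840 × £94.95 = £16,031,358.00.
EBIT = £16,031,358.00 − £5,450,800 = £10,580,558.00. Interest = £2,767,000.00, so EBIT − I = £7,813,558.00.
DCL = contribution ÷ (EBIT − I) = £16,031,358.00 ÷ £7,813,558.00 = 2.0517.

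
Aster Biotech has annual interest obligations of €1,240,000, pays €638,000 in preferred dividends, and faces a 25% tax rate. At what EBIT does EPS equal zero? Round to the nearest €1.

€2,090,667

Grossing the preferred dividend up to pre-tax terms: €638,000 / (1 − 0.25) = €850,666.67.
EPS = 0 when EBIT covers interest plus the pre-tax preferred burden: €1,240,000 + €850,666.67 = €2,090,666.67.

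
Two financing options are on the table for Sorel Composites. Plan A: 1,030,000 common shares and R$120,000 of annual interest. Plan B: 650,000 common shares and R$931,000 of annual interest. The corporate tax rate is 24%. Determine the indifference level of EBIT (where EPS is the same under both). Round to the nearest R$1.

At indifference, (EBIT − 120,000)(1 − t)/1,030,000 = (EBIT − 931,000)(1 − t)/650,000.
The (1 − t) factor cancels: (EBIT − 120,000) × 650,000 = (EBIT − 931,000) × 1,030,000.
Solving, EBIT = (931,000·1,030,000 − 120,000·650,000) / (1,030,000 − 650,000) = 880,930,000,000 / 380,000 = 2,318,236.84.

R$2,318,237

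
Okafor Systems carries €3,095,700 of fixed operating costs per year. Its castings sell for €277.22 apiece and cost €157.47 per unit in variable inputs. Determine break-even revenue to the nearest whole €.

CM per unit = €277.22 − €157.47 = €119.75; CM ratio = €119.75 / €277.22 = 0.4320.
Break-even revenue = fixed costs × price ÷ CM = €3,095,700 × €277.22 ÷ €119.75 = €7,166,513.

€7,166,513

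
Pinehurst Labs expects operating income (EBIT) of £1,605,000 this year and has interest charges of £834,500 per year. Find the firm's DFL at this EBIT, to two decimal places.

Annual interest charges come to £834,500.00.
Degree of financial leverage = EBIT / (EBIT − interest) = £1,605,000 / £770,500.00 = 2.0831.

2.08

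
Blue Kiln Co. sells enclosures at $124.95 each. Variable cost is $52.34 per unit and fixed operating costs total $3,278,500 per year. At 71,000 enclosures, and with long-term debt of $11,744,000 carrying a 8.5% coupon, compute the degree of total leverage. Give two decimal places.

Contribution at this volume is 71,000 × $72.61 = $5,155,310.00.
EBIT = $5,155,310.00 − $3,278,500 = $1,876,810.00. Interest = $998,240.00, so EBIT − I = $878,570.00.
Degree of total leverage = total CM / (EBIT − interest) = $5,155,310.00 / $878,570.00 = 5.8678.

5.87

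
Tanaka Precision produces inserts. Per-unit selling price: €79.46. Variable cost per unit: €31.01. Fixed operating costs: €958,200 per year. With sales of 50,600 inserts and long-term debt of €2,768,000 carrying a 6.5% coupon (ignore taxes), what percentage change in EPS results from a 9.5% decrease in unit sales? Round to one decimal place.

At 50,600 units, contribution = 50,600 × €48.45 = €2,451,570.00.
EBIT = €2,451,570.00 − €958,200 = €1,493,370.00.
Interest = €179,920.00, so EBIT − I = €1,313,450.00.
DCL = total CM / (EBIT − I) = €2,451,570.00 / €1,313,450.00 = 1.8665.
%ΔEPS = DCL × %ΔSales = 1.8665 × -9.5% = -17.7%.

-17.7%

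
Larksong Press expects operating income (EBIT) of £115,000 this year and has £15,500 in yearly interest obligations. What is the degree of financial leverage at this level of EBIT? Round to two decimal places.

1.16

Annual interest charges come to £15,500.00.
Degree of financial leverage = EBIT / (EBIT − interest) = £115,000 / £99,500.00 = 1.1558.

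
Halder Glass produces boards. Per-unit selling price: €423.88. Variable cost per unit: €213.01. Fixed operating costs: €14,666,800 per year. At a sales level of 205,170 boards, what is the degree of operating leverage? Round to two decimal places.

1.51

Total contribution margin = 205,170 × €210.87 = €43,264,197.90.
Operating income = contribution − fixed costs = €43,264,197.90 − €14,666,800 = €28,597,397.90.
DOL = contribution ÷ EBIT = €43,264,197.90 ÷ €28,597,397.90 = 1.5129.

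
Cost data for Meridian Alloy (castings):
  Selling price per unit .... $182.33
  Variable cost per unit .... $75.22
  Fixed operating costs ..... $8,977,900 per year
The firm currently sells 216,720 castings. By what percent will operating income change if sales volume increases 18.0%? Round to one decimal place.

+29.4%

At 216,720 units, contribution = 216,720 × $107.11 = $23,212,879.20.
Subtracting fixed costs: EBIT = $23,212,879.20 − $8,977,900 = $14,234,979.20.
Degree of operating leverage = $23,212,879.20 / $14,234,979.20 = 1.6307.
So EBIT moves 1.6307 × (+18.0%) = +29.4%.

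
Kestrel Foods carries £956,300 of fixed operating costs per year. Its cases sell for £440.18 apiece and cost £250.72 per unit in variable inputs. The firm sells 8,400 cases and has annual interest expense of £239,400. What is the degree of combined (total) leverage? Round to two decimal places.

4.02

Contribution at this volume is 8,400 × £189.46 = £1,591,464.00.
Subtracting fixed costs: EBIT = £1,591,464.00 − £956,300 = £635,164.00. Interest = £239,400.00.
DOL = £1,591,464.00 ÷ £635,164.00 = 2.5056; DFL = £635,164.00 ÷ £395,764.00 = 1.6049.
DCL = DOL × DFL = 2.5056 × 1.6049 = 4.0212.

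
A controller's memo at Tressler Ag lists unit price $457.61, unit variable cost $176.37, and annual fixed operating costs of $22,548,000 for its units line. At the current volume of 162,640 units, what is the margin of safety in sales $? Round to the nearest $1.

$37,737,487

Unit CM = price − variable cost = $457.61 − $176.37 = $281.24. Break-even units = $22,548,000 ÷ $281.24 = 80,173.52; break-even revenue = 80,173.52 × $457.61 = $36,688,203.24.
Actual sales revenue = 162,640 × $457.61 = $74,425,690.40.
Margin of safety = $74,425,690.40 − $36,688,203.24 = $37,737,487.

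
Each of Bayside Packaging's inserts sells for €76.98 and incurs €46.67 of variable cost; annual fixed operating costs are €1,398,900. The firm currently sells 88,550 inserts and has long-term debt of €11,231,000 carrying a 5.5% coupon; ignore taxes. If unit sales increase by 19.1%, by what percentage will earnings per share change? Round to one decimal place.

Total contribution margin = 88,550 × €30.31 = €2,683,950.50.
Operating income = contribution − fixed costs = €2,683,950.50 − €1,398,900 = €1,285,050.50.
Interest = €617,705.00, so EBIT − I = €667,345.50.
DCL = total CM / (EBIT − I) = €2,683,950.50 / €667,345.50 = 4.0218.
%ΔEPS = DCL × %ΔSales = 4.0218 × +19.1% = +76.8%.

+76.8%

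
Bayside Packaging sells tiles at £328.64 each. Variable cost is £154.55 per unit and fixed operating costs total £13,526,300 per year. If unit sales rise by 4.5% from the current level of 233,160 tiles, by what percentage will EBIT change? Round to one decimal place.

+6.7%

Total contribution margin = 233,160 × £174.09 = £40,590,824.40.
EBIT = £40,590,824.40 − £13,526,300 = £27,064,524.40.
So DOL = total CM / EBIT = £40,590,824.40 / £27,064,524.40 = 1.4998.
So EBIT moves 1.4998 × (+4.5%) = +6.7%.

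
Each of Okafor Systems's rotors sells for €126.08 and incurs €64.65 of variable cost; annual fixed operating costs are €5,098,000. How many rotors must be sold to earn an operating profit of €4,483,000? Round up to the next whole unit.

Unit CM = price − variable cost = €126.08 − €64.65 = €61.43.
Need Q such that Q × €61.43 − €5,098,000 = €4,483,000, i.e. Q = €9,581,000 / €61.43 = 155,966.14 → 155,967.

155,967 rotors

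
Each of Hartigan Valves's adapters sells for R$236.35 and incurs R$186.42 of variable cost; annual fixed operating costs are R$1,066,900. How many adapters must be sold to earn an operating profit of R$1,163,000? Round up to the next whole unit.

44,661 adapters

Each unit contributes R$236.35 − R$186.42 = R$49.93.
Required volume = (fixed costs + target profit) ÷ CM = (R$1,066,900 + R$1,163,000) ÷ R$49.93 = 44,660.52, so 44,661 adapters.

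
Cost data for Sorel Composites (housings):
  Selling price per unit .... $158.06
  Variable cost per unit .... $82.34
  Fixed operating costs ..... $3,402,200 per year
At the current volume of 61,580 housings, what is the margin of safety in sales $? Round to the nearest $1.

Unit CM = price − variable cost = $158.06 − $82.34 = $75.72. Break-even units = $3,402,200 ÷ $75.72 = 44,931.33; break-even revenue = 44,931.33 × $158.06 = $7,101,845.38.
Current sales = 61,580 × $158.06 = $9,733,334.80.
Margin of safety = $9,733,334.80 − $7,101,845.38 = $2,631,489.

$2,631,489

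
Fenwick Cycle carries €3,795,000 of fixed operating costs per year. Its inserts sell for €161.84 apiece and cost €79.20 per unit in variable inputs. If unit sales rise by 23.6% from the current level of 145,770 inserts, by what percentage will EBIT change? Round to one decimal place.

Total contribution margin = 145,770 × €82.64 = €12,046,432.80.
Subtracting fixed costs: EBIT = €12,046,432.80 − €3,795,000 = €8,251,432.80.
Degree of operating leverage = €12,046,432.80 / €8,251,432.80 = 1.4599.
%ΔEBIT = DOL × %ΔSales = 1.4599 × +23.6% = +34.5%.

+34.5%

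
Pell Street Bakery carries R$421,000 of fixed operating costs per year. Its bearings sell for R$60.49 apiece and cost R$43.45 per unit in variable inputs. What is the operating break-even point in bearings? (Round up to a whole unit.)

24,707 bearings

Each unit contributes R$60.49 − R$43.45 = R$17.04.
Units to break even: R$421,000 ÷ R$17.04 = 24,706.57, rounded up to 24,707.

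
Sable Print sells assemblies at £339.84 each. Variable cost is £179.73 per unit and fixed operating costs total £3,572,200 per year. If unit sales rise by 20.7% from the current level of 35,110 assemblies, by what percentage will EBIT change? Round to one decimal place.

+56.8%

Contribution at this volume is 35,110 × £160.11 = £5,621,462.10.
Operating income = contribution − fixed costs = £5,621,462.10 − £3,572,200 = £2,049,262.10.
So DOL = total CM / EBIT = £5,621,462.10 / £2,049,262.10 = 2.7432.
So EBIT moves 2.7432 × (+20.7%) = +56.8%.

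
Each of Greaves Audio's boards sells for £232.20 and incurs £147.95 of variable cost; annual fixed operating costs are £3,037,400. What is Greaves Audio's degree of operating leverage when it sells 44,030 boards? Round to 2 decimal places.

Total contribution margin = 44,030 × £84.25 = £3,709,527.50.
EBIT = £3,709,527.50 − £3,037,400 = £672,127.50.
DOL = contribution ÷ EBIT = £3,709,527.50 ÷ £672,127.50 = 5.5191.

5.52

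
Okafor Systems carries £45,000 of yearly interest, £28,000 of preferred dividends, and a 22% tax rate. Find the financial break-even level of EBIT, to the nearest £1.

£80,897

Preferred dividends are paid after tax, so their pre-tax equivalent is £28,000 ÷ (1 − 0.22) = £35,897.44.
EPS = 0 when EBIT covers interest plus the pre-tax preferred burden: £45,000 + £35,897.44 = £80,897.44.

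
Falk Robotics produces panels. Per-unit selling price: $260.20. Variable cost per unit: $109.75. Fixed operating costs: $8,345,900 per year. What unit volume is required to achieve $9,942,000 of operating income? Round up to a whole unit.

121,555 panels

Contribution margin per unit = $260.20 − $109.75 = $150.45.
Units = (FC + target) / CM = ($8,345,900 + $9,942,000) / $150.45 = 121,554.67, so 121,555 panels.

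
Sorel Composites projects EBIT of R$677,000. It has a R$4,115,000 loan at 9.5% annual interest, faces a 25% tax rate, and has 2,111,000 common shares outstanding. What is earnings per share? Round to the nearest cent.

R$0.10

Pre-tax income = R$677,000 − R$390,925.00 = R$286,075.00.
After tax at 25%: net income = R$286,075.00 × 0.75 = R$214,556.25.
EPS = R$214,556.25 ÷ 2,111,000 = R$0.10.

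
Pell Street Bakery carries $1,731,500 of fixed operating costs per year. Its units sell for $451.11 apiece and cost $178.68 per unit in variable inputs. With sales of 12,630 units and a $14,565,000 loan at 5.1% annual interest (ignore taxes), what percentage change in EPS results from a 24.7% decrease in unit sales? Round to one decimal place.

Contribution at this volume is 12,630 × $272.43 = $3,440,790.90.
Subtracting fixed costs: EBIT = $3,440,790.90 − $1,731,500 = $1,709,290.90.
Interest = $742,815.00, so EBIT − I = $966,475.90.
Degree of combined leverage = contribution ÷ (EBIT − I) = $3,440,790.90 ÷ $966,475.90 = 3.5601.
EPS therefore changes by 3.5601 × (-24.7%) = -87.9%.

-87.9%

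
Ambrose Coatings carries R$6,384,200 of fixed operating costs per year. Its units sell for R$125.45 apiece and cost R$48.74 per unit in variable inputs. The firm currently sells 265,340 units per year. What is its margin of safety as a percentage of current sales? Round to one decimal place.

Each unit contributes R$125.45 − R$48.74 = R$76.71. Break-even units = R$6,384,200 ÷ R$76.71 = 83,225.13; break-even revenue = 83,225.13 × R$125.45 = R$10,440,593.01.
Actual sales revenue = 265,340 × R$125.45 = R$33,286,903.00.
Margin of safety = (R$33,286,903.00 − R$10,440,593.01) ÷ R$33,286,903.00 = 68.6%.

68.6%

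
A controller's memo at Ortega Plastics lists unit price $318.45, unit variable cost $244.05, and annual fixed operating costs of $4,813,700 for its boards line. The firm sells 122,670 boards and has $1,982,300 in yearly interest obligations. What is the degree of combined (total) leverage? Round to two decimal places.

Total contribution margin = 122,670 × $74.40 = $9,126,648.00.
EBIT = $9,126,648.00 − $4,813,700 = $4,312,948.00. Interest = $1,982,300.00.
DOL = $9,126,648.00 ÷ $4,312,948.00 = 2.1161; DFL = $4,312,948.00 ÷ $2,330,648.00 = 1.8505.
Combined leverage = 2.1161 × 1.8505 = 3.9158.

3.92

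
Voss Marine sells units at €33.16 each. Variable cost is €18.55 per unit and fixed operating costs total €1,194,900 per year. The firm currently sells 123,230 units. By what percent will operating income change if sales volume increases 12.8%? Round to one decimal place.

At 123,230 units, contribution = 123,230 × €14.61 = €1,800,390.30.
Subtracting fixed costs: EBIT = €1,800,390.30 − €1,194,900 = €605,490.30.
So DOL = total CM / EBIT = €1,800,390.30 / €605,490.30 = 2.9734.
So EBIT moves 2.9734 × (+12.8%) = +38.1%.

+38.1%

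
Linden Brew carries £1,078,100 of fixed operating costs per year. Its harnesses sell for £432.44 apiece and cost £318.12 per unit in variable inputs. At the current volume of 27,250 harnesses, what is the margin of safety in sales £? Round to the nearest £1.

Unit CM = price − variable cost = £432.44 − £318.12 = £114.32. Break-even units = £1,078,100 ÷ £114.32 = 9,430.55; break-even revenue = 9,430.55 × £432.44 = £4,078,145.24.
Current sales = 27,250 × £432.44 = £11,783,990.00.
Margin of safety = £11,783,990.00 − £4,078,145.24 = £7,705,845.

£7,705,845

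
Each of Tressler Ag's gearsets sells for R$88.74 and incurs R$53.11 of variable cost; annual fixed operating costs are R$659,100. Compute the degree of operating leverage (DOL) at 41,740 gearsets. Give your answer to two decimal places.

At 41,740 units, contribution = 41,740 × R$35.63 = R$1,487,196.20.
Operating income = contribution − fixed costs = R$1,487,196.20 − R$659,100 = R$828,096.20.
Degree of operating leverage = R$1,487,196.20 / R$828,096.20 = 1.7959.

1.80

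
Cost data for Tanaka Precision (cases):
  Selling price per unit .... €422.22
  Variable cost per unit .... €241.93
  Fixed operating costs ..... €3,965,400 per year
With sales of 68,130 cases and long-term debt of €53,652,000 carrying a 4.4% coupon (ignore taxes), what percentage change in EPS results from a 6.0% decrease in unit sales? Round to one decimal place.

-12.4%

Contribution at this volume is 68,130 × €180.29 = €12,283,157.70.
Operating income = contribution − fixed costs = €12,283,157.70 − €3,965,400 = €8,317,757.70.
Interest = €2,360,688.00, so EBIT − I = €5,957,069.70.
DCL = total CM / (EBIT − I) = €12,283,157.70 / €5,957,069.70 = 2.0619.
%ΔEPS = DCL × %ΔSales = 2.0619 × -6.0% = -12.4%.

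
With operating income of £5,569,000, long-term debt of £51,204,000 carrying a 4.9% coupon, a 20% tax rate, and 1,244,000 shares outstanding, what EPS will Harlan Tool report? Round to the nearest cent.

£1.97

Pre-tax income = £5,569,000 − £2,508,996.00 = £3,060,004.00.
Net income = £3,060,004.00 × (1 − 0.20) = £2,448,003.20.
EPS = £2,448,003.20 ÷ 1,244,000 = £1.97.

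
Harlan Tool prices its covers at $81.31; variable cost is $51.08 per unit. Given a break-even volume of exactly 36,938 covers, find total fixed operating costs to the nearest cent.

Each unit contributes $81.31 − $51.08 = $30.23.
Fixed costs = break-even units × CM = 36,938 × $30.23 = $1,116,635.74.

$1,116,635.74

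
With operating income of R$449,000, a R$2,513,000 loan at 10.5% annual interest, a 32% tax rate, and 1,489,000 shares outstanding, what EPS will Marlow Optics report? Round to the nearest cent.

R$0.08

Interest = R$263,865.00, so EBT = R$449,000 − R$263,865.00 = R$185,135.00.
After tax at 32%: net income = R$185,135.00 × 0.68 = R$125,891.80.
Per share: R$125,891.80 / 1,489,000 shares = R$0.08.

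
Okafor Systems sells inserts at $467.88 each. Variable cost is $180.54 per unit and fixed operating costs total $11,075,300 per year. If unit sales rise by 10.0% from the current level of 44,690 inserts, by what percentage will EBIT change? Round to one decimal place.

Total contribution margin = 44,690 × $287.34 = $12,841,224.60.
Subtracting fixed costs: EBIT = $12,841,224.60 − $11,075,300 = $1,765,924.60.
DOL = contribution ÷ EBIT = $12,841,224.60 ÷ $1,765,924.60 = 7.2717.
%ΔEBIT = DOL × %ΔSales = 7.2717 × +10.0% = +72.7%.

+72.7%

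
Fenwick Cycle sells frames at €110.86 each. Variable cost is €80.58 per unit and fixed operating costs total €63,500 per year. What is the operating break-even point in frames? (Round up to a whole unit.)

2,098 frames

Unit CM = price − variable cost = €110.86 − €80.58 = €30.28.
Units to break even: €63,500 ÷ €30.28 = 2,097.09, rounded up to 2,098.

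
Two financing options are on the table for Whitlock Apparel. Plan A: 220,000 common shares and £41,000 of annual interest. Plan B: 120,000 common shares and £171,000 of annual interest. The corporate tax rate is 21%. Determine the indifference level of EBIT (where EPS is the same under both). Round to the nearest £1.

Set EPS_A = EPS_B: (EBIT − £41,000)(1 − 0.21) ÷ 220,000 = (EBIT − £171,000)(1 − 0.21) ÷ 120,000.
The (1 − t) factor cancels: (EBIT − 41,000) × 120,000 = (EBIT − 171,000) × 220,000.
Solving, EBIT = (171,000·220,000 − 41,000·120,000) / (220,000 − 120,000) = 32,700,000,000 / 100,000 = 327,000.00.

£327,000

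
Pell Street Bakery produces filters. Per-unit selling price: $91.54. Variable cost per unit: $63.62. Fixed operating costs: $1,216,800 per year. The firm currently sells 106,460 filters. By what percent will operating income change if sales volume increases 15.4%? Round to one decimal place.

+26.1%

Contribution at this volume is 106,460 × $27.92 = $2,972,363.20.
Subtracting fixed costs: EBIT = $2,972,363.20 − $1,216,800 = $1,755,563.20.
Degree of operating leverage = $2,972,363.20 / $1,755,563.20 = 1.6931.
%ΔEBIT = DOL × %ΔSales = 1.6931 × +15.4% = +26.1%.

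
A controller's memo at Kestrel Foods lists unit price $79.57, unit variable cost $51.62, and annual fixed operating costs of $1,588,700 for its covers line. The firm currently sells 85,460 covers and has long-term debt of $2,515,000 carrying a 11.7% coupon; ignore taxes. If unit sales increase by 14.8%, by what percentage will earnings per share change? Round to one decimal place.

+69.9%

Total contribution margin = 85,460 × $27.95 = $2,388,607.00.
Operating income = contribution − fixed costs = $2,388,607.00 − $1,588,700 = $799,907.00.
After interest of $294,255.00, pre-tax earnings = $505,652.00.
Degree of combined leverage = contribution ÷ (EBIT − I) = $2,388,607.00 ÷ $505,652.00 = 4.7238.
EPS therefore changes by 4.7238 × (+14.8%) = +69.9%.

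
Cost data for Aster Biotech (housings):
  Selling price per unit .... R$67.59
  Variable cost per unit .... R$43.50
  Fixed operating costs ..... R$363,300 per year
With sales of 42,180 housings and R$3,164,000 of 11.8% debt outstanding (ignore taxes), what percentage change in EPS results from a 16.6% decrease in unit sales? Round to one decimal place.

At 42,180 units, contribution = 42,180 × R$24.09 = R$1,016,116.20.
Subtracting fixed costs: EBIT = R$1,016,116.20 − R$363,300 = R$652,816.20.
After interest of R$373,352.00, pre-tax earnings = R$279,464.20.
Degree of combined leverage = contribution ÷ (EBIT − I) = R$1,016,116.20 ÷ R$279,464.20 = 3.6359.
%ΔEPS = DCL × %ΔSales = 3.6359 × -16.6% = -60.4%.

-60.4%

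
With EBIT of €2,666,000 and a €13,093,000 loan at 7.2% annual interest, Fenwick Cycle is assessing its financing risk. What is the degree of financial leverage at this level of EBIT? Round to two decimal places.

1.55

Annual interest charges come to €942,696.00.
DFL = EBIT ÷ (EBIT − I) = €2,666,000 ÷ (€2,666,000 − €942,696.00) = €2,666,000 ÷ €1,723,304.00 = 1.5470.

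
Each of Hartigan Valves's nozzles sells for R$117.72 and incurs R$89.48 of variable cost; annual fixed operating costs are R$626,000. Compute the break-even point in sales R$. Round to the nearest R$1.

R$2,609,516

CM per unit = R$117.72 − R$89.48 = R$28.24; CM ratio = R$28.24 / R$117.72 = 0.2399.
Break-even revenue = fixed costs × price ÷ CM = R$626,000 × R$117.72 ÷ R$28.24 = R$2,609,516.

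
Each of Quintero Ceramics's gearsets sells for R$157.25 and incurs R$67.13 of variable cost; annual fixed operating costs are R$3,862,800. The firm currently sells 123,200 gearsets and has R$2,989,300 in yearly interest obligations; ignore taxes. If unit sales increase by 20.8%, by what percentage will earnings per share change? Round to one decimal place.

+54.3%

Total contribution margin = 123,200 × R$90.12 = R$11,102,784.00.
EBIT = R$11,102,784.00 − R$3,862,800 = R$7,239,984.00.
After interest of R$2,989,300.00, pre-tax earnings = R$4,250,684.00.
DCL = total CM / (EBIT − I) = R$11,102,784.00 / R$4,250,684.00 = 2.6120.
EPS therefore changes by 2.6120 × (+20.8%) = +54.3%.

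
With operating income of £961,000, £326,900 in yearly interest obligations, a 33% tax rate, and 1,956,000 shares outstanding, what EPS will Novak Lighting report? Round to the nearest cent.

Interest = £326,900.00, so EBT = £961,000 − £326,900.00 = £634,100.00.
Net income = £634,100.00 × (1 − 0.33) = £424,847.00.
EPS = £424,847.00 ÷ 1,956,000 = £0.22.

£0.22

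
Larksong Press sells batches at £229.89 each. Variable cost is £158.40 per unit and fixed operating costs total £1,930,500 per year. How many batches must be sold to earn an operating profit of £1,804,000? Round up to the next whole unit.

52,239 batches

Each unit contributes £229.89 − £158.40 = £71.49.
Need Q such that Q × £71.49 − £1,930,500 = £1,804,000, i.e. Q = £3,734,500 / £71.49 = 52,238.08 → 52,239.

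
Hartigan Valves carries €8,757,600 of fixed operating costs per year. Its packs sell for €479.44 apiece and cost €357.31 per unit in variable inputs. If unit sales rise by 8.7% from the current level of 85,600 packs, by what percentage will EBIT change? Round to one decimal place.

At 85,600 units, contribution = 85,600 × €122.13 = €10,454,328.00.
EBIT = €10,454,328.00 − €8,757,600 = €1,696,728.00.
So DOL = total CM / EBIT = €10,454,328.00 / €1,696,728.00 = 6.1615.
Operating income changes by 6.1615 × +8.7% = +53.6%.

+53.6%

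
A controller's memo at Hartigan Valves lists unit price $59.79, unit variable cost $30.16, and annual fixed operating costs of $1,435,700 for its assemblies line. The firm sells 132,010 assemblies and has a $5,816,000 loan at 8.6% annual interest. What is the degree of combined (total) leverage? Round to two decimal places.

Total contribution margin = 132,010 × $29.63 = $3,911,456.30.
Operating income = contribution − fixed costs = $3,911,456.30 − $1,435,700 = $2,475,756.30. Interest = $500,176.00, so EBIT − I = $1,975,580.30.
Degree of total leverage = total CM / (EBIT − interest) = $3,911,456.30 / $1,975,580.30 = 1.9799.

1.98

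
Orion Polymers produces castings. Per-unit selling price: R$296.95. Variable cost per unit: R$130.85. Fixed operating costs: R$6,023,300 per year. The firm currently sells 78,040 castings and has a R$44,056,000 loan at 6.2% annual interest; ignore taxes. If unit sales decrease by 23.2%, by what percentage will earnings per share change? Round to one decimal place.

-71.5%

At 78,040 units, contribution = 78,040 × R$166.10 = R$12,962,444.00.
EBIT = R$12,962,444.00 − R$6,023,300 = R$6,939,144.00.
After interest of R$2,731,472.00, pre-tax earnings = R$4,207,672.00.
DCL = total CM / (EBIT − I) = R$12,962,444.00 / R$4,207,672.00 = 3.0807.
%ΔEPS = DCL × %ΔSales = 3.0807 × -23.2% = -71.5%.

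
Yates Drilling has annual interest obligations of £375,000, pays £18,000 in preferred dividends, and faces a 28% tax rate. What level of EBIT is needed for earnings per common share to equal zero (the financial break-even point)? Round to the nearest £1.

Preferred dividends are paid after tax, so their pre-tax equivalent is £18,000 ÷ (1 − 0.28) = £25,000.00.
EPS = 0 when EBIT covers interest plus the pre-tax preferred burden: £375,000 + £25,000.00 = £400,000.00.

£400,000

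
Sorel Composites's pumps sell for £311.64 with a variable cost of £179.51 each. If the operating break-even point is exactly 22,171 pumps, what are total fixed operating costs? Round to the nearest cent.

£2,929,454.23

Each unit contributes £311.64 − £179.51 = £132.13.
Fixed costs = break-even units × CM = 22,171 × £132.13 = £2,929,454.23.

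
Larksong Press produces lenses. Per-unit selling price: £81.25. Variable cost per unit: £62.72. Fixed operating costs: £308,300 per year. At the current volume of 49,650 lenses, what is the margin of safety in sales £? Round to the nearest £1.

£2,682,234

Contribution margin per unit = £81.25 − £62.72 = £18.53. Break-even units = £308,300 ÷ £18.53 = 16,637.88; break-even revenue = 16,637.88 × £81.25 = £1,351,828.12.
Current sales = 49,650 × £81.25 = £4,034,062.50.
Margin of safety = £4,034,062.50 − £1,351,828.12 = £2,682,234.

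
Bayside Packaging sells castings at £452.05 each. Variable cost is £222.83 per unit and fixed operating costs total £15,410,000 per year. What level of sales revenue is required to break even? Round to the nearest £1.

CM per unit = £452.05 − £222.83 = £229.22; CM ratio = £229.22 / £452.05 = 0.5071.
Break-even sales = FC ÷ CM ratio = £15,410,000 × £452.05 / £229.22 = £30,390,413.

£30,390,413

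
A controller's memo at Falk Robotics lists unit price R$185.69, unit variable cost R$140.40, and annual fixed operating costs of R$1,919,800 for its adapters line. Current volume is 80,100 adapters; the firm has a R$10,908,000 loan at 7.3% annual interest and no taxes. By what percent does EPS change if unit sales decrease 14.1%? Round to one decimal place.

-56.1%

Total contribution margin = 80,100 × R$45.29 = R$3,627,729.00.
Subtracting fixed costs: EBIT = R$3,627,729.00 − R$1,919,800 = R$1,707,929.00.
After interest of R$796,284.00, pre-tax earnings = R$911,645.00.
Degree of combined leverage = contribution ÷ (EBIT − I) = R$3,627,729.00 ÷ R$911,645.00 = 3.9793.
EPS therefore changes by 3.9793 × (-14.1%) = -56.1%.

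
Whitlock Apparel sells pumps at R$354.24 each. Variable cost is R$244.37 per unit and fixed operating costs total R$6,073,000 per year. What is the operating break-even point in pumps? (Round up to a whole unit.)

55,275 pumps

Unit CM = price − variable cost = R$354.24 − R$244.37 = R$109.87.
Break-even volume = fixed costs ÷ CM per unit = R$6,073,000 ÷ R$109.87 = 55,274.42, so 55,275 pumps.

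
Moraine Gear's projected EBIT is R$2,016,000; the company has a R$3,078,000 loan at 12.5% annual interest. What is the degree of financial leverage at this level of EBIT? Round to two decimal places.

Annual interest charges come to R$384,750.00.
Degree of financial leverage = EBIT / (EBIT − interest) = R$2,016,000 / R$1,631,250.00 = 1.2359.

1.24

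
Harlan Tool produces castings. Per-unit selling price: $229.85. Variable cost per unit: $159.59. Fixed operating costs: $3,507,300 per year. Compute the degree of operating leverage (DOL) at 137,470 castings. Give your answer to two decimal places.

Contribution at this volume is 137,470 × $70.26 = $9,658,642.20.
Operating income = contribution − fixed costs = $9,658,642.20 − $3,507,300 = $6,151,342.20.
DOL = contribution ÷ EBIT = $9,658,642.20 ÷ $6,151,342.20 = 1.5702.

1.57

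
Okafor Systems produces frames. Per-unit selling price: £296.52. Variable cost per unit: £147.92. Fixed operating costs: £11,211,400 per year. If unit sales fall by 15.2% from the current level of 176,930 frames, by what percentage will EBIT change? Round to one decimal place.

-26.5%

Contribution at this volume is 176,930 × £148.60 = £26,291,798.00.
Operating income = contribution − fixed costs = £26,291,798.00 − £11,211,400 = £15,080,398.00.
So DOL = total CM / EBIT = £26,291,798.00 / £15,080,398.00 = 1.7434.
%ΔEBIT = DOL × %ΔSales = 1.7434 × -15.2% = -26.5%.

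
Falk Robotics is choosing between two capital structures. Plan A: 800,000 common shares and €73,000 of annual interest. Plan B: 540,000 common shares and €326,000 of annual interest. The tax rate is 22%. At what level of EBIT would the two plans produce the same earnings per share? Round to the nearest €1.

€851,462

Set EPS_A = EPS_B: (EBIT − €73,000)(1 − 0.22) ÷ 800,000 = (EBIT − €326,000)(1 − 0.22) ÷ 540,000.
Cancelling (1 − t) and cross-multiplying: 540,000·(EBIT − 73,000) = 800,000·(EBIT − 326,000).
Solving, EBIT = (326,000·800,000 − 73,000·540,000) / (800,000 − 540,000) = 221,380,000,000 / 260,000 = 851,461.54.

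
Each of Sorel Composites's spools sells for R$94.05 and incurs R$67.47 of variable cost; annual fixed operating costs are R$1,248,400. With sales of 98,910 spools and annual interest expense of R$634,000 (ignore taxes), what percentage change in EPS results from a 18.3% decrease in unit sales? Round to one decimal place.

-64.4%

At 98,910 units, contribution = 98,910 × R$26.58 = R$2,629,027.80.
Subtracting fixed costs: EBIT = R$2,629,027.80 − R$1,248,400 = R$1,380,627.80.
After interest of R$634,000.00, pre-tax earnings = R$746,627.80.
DCL = total CM / (EBIT − I) = R$2,629,027.80 / R$746,627.80 = 3.5212.
%ΔEPS = DCL × %ΔSales = 3.5212 × -18.3% = -64.4%.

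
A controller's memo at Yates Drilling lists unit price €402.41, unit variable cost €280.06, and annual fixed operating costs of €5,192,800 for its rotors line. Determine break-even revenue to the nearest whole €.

€17,079,155

CM per unit = €402.41 − €280.06 = €122.35; CM ratio = €122.35 / €402.41 = 0.3040.
Break-even revenue = fixed costs × price ÷ CM = €5,192,800 × €402.41 ÷ €122.35 = €17,079,155.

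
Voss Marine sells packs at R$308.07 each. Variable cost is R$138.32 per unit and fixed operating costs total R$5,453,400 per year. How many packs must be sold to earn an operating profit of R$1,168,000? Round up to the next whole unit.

Each unit contributes R$308.07 − R$138.32 = R$169.75.
Need Q such that Q × R$169.75 − R$5,453,400 = R$1,168,000, i.e. Q = R$6,621,400 / R$169.75 = 39,006.77 → 39,007.

39,007 packs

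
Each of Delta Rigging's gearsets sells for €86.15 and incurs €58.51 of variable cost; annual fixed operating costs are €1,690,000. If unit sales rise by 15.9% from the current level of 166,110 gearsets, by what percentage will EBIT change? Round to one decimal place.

At 166,110 units, contribution = 166,110 × €27.64 = €4,591,280.40.
EBIT = €4,591,280.40 − €1,690,000 = €2,901,280.40.
Degree of operating leverage = €4,591,280.40 / €2,901,280.40 = 1.5825.
So EBIT moves 1.5825 × (+15.9%) = +25.2%.

+25.2%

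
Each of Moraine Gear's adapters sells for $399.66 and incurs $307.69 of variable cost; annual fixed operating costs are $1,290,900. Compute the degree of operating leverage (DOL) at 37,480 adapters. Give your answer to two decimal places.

At 37,480 units, contribution = 37,480 × $91.97 = $3,447,035.60.
EBIT = $3,447,035.60 − $1,290,900 = $2,156,135.60.
So DOL = total CM / EBIT = $3,447,035.60 / $2,156,135.60 = 1.5987.

1.60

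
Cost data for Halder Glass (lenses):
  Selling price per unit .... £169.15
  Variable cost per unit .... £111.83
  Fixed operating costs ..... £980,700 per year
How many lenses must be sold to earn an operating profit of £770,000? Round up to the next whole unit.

Each unit contributes £169.15 − £111.83 = £57.32.
Units = (FC + target) / CM = (£980,700 + £770,000) / £57.32 = 30,542.57, so 30,543 lenses.

30,543 lenses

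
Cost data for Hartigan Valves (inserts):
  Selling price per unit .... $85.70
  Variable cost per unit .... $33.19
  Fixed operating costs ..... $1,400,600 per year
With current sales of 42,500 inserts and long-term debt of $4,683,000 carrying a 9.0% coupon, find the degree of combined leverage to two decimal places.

Contribution at this volume is 42,500 × $52.51 = $2,231,675.00.
Operating income = contribution − fixed costs = $2,231,675.00 − $1,400,600 = $831,075.00. Interest = $421,470.00.
DOL = $2,231,675.00 ÷ $831,075.00 = 2.6853; DFL = $831,075.00 ÷ $409,605.00 = 2.0290.
Combined leverage = 2.6853 × 2.0290 = 5.4485.

5.45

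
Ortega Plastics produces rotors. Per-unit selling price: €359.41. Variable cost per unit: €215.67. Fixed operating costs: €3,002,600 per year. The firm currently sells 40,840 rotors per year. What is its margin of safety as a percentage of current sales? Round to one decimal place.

48.9%

Each unit contributes €359.41 − €215.67 = €143.74. Break-even units = €3,002,600 ÷ €143.74 = 20,889.11; break-even revenue = 20,889.11 × €359.41 = €7,507,753.35.
Actual sales revenue = 40,840 × €359.41 = €14,678,304.40.
Margin of safety = (€14,678,304.40 − €7,507,753.35) ÷ €14,678,304.40 = 48.9%.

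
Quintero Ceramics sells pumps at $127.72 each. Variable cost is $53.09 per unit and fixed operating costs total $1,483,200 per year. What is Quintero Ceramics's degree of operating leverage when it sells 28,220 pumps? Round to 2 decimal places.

Contribution at this volume is 28,220 × $74.63 = $2,106,058.60.
EBIT = $2,106,058.60 − $1,483,200 = $622,858.60.
Degree of operating leverage = $2,106,058.60 / $622,858.60 = 3.3813.

3.38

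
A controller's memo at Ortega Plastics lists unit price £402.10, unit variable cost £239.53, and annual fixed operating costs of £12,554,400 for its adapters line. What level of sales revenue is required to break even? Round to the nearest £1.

£31,052,004

Contribution margin per unit = £402.10 − £239.53 = £162.57, a CM ratio of £162.57 ÷ £402.10 = 0.4043.
Break-even sales = FC ÷ CM ratio = £12,554,400 × £402.10 / £162.57 = £31,052,004.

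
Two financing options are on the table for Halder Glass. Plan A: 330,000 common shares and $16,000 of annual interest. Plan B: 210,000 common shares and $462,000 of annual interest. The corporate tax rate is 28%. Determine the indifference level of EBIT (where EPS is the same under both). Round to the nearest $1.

$1,242,500

At indifference, (EBIT − 16,000)(1 − t)/330,000 = (EBIT − 462,000)(1 − t)/210,000.
Cancelling (1 − t) and cross-multiplying: 210,000·(EBIT − 16,000) = 330,000·(EBIT − 462,000).
Solving, EBIT = (462,000·330,000 − 16,000·210,000) / (330,000 − 210,000) = 149,100,000,000 / 120,000 = 1,242,500.00.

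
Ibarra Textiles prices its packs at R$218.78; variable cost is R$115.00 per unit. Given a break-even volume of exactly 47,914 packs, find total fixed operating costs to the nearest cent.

R$4,972,514.92

Unit CM = price − variable cost = R$218.78 − R$115.00 = R$103.78.
Fixed costs = break-even units × CM = 47,914 × R$103.78 = R$4,972,514.92.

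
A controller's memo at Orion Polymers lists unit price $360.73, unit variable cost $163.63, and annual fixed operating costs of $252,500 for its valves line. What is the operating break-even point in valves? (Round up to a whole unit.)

1,282 valves

Contribution margin per unit = $360.73 − $163.63 = $197.10.
Units to break even: $252,500 ÷ $197.10 = 1,281.08, rounded up to 1,282.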